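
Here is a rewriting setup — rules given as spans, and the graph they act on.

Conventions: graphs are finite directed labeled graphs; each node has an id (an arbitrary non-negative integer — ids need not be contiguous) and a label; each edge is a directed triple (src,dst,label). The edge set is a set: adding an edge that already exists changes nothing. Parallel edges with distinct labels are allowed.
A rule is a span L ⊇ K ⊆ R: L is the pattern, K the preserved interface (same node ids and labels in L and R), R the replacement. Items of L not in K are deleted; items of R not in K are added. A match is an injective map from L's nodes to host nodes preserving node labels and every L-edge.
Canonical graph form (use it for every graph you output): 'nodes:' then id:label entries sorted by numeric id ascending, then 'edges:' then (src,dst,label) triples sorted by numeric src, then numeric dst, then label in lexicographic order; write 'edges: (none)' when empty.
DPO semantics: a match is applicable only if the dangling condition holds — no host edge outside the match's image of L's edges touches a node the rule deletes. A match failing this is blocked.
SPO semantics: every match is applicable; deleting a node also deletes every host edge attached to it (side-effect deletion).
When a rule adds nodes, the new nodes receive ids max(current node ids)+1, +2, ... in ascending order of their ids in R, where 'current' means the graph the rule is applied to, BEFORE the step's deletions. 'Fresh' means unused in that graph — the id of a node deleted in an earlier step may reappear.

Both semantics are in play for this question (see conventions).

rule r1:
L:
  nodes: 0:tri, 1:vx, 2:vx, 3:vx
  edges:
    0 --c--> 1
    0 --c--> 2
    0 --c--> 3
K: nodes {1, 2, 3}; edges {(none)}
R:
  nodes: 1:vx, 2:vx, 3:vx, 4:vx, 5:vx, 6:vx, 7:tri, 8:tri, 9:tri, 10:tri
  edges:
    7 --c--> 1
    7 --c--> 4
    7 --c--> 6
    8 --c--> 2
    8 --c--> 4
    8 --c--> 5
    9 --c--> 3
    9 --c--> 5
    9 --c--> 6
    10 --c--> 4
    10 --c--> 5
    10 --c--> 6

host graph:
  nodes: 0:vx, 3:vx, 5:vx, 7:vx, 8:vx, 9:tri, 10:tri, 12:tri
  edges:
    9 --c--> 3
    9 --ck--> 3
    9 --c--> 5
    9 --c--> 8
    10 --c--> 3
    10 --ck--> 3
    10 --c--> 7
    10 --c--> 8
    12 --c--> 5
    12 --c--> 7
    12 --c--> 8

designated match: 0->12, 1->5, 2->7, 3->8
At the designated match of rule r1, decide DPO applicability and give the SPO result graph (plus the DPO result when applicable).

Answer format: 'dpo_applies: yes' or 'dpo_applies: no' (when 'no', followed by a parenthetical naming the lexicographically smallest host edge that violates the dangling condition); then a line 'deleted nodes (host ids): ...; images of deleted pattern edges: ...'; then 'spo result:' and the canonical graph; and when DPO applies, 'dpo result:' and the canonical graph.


dpo_applies: yes
deleted nodes (host ids): 12; images of deleted pattern edges: (12,5,c); (12,7,c); (12,8,c)
spo result:
nodes: 0:vx, 3:vx, 5:vx, 7:vx, 8:vx, 9:tri, 10:tri, 13:vx, 14:vx, 15:vx, 16:tri, 17:tri, 18:tri, 19:tri
edges: (9,3,c); (9,3,ck); (9,5,c); (9,8,c); (10,3,c); (10,3,ck); (10,7,c); (10,8,c); (16,5,c); (16,13,c); (16,15,c); (17,7,c); (17,13,c); (17,14,c); (18,8,c); (18,14,c); (18,15,c); (19,13,c); (19,14,c); (19,15,c)
dpo result:
nodes: 0:vx, 3:vx, 5:vx, 7:vx, 8:vx, 9:tri, 10:tri, 13:vx, 14:vx, 15:vx, 16:tri, 17:tri, 18:tri, 19:tri
edges: (9,3,c); (9,3,ck); (9,5,c); (9,8,c); (10,3,c); (10,3,ck); (10,7,c); (10,8,c); (16,5,c); (16,13,c); (16,15,c); (17,7,c); (17,13,c); (17,14,c); (18,8,c); (18,14,c); (18,15,c); (19,13,c); (19,14,c); (19,15,c)


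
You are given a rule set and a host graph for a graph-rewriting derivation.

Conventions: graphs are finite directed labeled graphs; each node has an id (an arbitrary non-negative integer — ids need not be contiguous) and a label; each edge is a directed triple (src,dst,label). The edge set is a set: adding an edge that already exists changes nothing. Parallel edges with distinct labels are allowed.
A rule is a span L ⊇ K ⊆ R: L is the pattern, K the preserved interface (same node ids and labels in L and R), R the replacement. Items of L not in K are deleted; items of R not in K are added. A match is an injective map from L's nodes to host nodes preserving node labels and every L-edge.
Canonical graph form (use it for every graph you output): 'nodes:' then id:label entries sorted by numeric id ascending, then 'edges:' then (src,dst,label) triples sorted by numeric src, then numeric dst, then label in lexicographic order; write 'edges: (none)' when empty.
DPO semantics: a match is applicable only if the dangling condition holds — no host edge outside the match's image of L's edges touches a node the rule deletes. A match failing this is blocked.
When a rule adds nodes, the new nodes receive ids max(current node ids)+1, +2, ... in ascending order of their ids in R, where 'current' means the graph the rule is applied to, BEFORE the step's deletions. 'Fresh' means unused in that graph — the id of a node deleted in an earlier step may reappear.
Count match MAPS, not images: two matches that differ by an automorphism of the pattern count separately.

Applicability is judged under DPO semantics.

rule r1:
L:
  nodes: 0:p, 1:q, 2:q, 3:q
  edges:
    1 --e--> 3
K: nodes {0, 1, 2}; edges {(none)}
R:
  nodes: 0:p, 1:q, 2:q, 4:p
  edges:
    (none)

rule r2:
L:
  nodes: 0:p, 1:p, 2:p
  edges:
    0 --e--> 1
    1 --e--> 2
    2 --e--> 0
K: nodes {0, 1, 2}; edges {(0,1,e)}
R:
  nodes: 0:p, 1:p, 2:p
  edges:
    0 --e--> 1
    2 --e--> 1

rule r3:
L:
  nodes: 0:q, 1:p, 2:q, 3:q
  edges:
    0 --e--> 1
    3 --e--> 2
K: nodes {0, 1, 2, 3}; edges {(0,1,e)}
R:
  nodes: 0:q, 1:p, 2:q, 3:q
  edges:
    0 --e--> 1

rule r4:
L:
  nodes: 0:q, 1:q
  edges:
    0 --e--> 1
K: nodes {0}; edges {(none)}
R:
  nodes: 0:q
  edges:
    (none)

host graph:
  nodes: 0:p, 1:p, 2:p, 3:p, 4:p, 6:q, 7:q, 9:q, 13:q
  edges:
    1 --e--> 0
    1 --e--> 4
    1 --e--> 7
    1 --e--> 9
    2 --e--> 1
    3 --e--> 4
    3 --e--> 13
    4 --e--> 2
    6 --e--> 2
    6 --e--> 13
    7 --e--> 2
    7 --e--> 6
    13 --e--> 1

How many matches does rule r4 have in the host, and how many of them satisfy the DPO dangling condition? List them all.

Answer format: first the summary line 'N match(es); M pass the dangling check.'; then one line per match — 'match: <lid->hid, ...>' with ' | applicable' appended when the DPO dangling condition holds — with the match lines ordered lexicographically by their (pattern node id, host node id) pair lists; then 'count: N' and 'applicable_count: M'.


2 match(es); 0 pass the dangling check.
match: 0->6, 1->13
match: 0->7, 1->6
count: 2
applicable_count: 0


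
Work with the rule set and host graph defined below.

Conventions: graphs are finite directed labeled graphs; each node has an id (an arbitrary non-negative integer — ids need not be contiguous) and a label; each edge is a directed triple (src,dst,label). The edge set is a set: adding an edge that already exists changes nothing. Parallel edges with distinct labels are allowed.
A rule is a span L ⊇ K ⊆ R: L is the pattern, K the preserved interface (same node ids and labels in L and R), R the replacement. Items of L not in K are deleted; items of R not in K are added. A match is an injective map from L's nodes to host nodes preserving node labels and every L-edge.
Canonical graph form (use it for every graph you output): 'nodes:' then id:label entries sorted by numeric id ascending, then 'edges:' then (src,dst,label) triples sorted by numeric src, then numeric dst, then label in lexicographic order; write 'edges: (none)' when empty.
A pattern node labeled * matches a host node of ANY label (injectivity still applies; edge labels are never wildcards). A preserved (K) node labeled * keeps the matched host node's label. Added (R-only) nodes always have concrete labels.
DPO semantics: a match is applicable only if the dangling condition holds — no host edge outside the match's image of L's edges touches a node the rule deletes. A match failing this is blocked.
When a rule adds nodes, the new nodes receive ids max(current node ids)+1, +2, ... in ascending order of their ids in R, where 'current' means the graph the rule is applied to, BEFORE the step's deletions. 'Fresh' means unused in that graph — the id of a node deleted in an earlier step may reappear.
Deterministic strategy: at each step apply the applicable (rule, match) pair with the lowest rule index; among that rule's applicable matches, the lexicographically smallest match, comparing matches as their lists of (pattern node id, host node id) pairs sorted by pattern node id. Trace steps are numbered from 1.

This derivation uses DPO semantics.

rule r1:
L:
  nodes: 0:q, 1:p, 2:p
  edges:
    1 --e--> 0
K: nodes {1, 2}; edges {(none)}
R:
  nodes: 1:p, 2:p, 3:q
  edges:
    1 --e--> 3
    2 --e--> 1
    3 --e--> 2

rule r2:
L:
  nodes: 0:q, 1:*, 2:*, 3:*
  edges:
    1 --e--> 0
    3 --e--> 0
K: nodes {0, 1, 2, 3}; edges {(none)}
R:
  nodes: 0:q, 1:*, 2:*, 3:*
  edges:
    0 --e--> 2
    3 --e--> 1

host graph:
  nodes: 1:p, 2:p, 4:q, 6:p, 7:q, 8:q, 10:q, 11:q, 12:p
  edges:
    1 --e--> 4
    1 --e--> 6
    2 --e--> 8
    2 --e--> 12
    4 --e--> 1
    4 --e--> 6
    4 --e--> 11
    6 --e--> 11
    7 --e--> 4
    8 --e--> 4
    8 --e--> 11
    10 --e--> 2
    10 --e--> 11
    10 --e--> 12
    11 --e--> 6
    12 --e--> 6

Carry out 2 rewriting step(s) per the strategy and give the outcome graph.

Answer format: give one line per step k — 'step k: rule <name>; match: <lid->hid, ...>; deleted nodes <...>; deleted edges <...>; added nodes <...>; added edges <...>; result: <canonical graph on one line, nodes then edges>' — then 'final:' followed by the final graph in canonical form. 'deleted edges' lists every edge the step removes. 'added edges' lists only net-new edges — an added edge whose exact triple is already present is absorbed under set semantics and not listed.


step 1: rule r2; match: 0->4, 1->1, 2->2, 3->7; deleted nodes (none); deleted edges (1,4,e); (7,4,e); added nodes (none); added edges (4,2,e); (7,1,e); result: nodes: 1:p, 2:p, 4:q, 6:p, 7:q, 8:q, 10:q, 11:q, 12:p edges: (1,6,e); (2,8,e); (2,12,e); (4,1,e); (4,2,e); (4,6,e); (4,11,e); (6,11,e); (7,1,e); (8,4,e); (8,11,e); (10,2,e); (10,11,e); (10,12,e); (11,6,e); (12,6,e)
step 2: rule r2; match: 0->11, 1->4, 2->1, 3->6; deleted nodes (none); deleted edges (4,11,e); (6,11,e); added nodes (none); added edges (6,4,e); (11,1,e); result: nodes: 1:p, 2:p, 4:q, 6:p, 7:q, 8:q, 10:q, 11:q, 12:p edges: (1,6,e); (2,8,e); (2,12,e); (4,1,e); (4,2,e); (4,6,e); (6,4,e); (7,1,e); (8,4,e); (8,11,e); (10,2,e); (10,11,e); (10,12,e); (11,1,e); (11,6,e); (12,6,e)
final:
nodes: 1:p, 2:p, 4:q, 6:p, 7:q, 8:q, 10:q, 11:q, 12:p
edges: (1,6,e); (2,8,e); (2,12,e); (4,1,e); (4,2,e); (4,6,e); (6,4,e); (7,1,e); (8,4,e); (8,11,e); (10,2,e); (10,11,e); (10,12,e); (11,1,e); (11,6,e); (12,6,e)


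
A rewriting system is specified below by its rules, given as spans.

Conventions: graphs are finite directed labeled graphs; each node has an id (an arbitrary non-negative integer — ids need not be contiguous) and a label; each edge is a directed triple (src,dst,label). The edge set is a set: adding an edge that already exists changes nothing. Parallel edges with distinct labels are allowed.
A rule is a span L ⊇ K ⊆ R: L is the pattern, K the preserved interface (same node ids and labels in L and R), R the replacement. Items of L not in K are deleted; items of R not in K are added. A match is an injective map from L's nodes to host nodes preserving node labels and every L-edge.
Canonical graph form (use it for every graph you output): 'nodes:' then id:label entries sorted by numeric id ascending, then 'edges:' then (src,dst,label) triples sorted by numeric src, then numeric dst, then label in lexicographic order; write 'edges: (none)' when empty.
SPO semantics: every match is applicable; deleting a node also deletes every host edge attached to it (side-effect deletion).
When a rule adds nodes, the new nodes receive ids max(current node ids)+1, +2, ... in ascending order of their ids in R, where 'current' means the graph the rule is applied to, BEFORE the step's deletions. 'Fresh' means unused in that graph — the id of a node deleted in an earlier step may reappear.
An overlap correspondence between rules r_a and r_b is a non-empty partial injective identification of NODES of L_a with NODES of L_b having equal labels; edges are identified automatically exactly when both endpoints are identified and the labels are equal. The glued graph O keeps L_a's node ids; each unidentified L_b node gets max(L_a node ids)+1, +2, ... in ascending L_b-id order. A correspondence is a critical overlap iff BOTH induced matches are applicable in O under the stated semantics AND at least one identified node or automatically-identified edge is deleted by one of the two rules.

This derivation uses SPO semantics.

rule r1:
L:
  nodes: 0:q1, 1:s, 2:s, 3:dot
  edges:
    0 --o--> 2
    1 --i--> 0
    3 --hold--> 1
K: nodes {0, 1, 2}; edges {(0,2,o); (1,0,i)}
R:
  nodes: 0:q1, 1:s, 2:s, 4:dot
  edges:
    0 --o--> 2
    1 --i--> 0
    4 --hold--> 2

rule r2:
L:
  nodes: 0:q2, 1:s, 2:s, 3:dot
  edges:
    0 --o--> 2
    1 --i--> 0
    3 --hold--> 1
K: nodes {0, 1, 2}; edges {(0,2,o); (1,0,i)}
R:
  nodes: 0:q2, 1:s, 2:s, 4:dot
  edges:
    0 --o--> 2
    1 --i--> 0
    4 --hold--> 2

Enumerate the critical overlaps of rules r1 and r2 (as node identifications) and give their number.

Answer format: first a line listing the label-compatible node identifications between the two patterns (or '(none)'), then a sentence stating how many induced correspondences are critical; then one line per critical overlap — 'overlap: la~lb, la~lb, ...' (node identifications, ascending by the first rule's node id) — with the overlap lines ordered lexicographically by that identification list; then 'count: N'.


label-compatible node identifications between L(r1) and L(r2): 1~1, 1~2, 2~1, 2~2, 3~3
7 of the induced correspondences are critical overlaps of r1 and r2.
overlap: 1~1, 2~2, 3~3
overlap: 1~1, 3~3
overlap: 1~2, 2~1, 3~3
overlap: 1~2, 3~3
overlap: 2~1, 3~3
overlap: 2~2, 3~3
overlap: 3~3
count: 7


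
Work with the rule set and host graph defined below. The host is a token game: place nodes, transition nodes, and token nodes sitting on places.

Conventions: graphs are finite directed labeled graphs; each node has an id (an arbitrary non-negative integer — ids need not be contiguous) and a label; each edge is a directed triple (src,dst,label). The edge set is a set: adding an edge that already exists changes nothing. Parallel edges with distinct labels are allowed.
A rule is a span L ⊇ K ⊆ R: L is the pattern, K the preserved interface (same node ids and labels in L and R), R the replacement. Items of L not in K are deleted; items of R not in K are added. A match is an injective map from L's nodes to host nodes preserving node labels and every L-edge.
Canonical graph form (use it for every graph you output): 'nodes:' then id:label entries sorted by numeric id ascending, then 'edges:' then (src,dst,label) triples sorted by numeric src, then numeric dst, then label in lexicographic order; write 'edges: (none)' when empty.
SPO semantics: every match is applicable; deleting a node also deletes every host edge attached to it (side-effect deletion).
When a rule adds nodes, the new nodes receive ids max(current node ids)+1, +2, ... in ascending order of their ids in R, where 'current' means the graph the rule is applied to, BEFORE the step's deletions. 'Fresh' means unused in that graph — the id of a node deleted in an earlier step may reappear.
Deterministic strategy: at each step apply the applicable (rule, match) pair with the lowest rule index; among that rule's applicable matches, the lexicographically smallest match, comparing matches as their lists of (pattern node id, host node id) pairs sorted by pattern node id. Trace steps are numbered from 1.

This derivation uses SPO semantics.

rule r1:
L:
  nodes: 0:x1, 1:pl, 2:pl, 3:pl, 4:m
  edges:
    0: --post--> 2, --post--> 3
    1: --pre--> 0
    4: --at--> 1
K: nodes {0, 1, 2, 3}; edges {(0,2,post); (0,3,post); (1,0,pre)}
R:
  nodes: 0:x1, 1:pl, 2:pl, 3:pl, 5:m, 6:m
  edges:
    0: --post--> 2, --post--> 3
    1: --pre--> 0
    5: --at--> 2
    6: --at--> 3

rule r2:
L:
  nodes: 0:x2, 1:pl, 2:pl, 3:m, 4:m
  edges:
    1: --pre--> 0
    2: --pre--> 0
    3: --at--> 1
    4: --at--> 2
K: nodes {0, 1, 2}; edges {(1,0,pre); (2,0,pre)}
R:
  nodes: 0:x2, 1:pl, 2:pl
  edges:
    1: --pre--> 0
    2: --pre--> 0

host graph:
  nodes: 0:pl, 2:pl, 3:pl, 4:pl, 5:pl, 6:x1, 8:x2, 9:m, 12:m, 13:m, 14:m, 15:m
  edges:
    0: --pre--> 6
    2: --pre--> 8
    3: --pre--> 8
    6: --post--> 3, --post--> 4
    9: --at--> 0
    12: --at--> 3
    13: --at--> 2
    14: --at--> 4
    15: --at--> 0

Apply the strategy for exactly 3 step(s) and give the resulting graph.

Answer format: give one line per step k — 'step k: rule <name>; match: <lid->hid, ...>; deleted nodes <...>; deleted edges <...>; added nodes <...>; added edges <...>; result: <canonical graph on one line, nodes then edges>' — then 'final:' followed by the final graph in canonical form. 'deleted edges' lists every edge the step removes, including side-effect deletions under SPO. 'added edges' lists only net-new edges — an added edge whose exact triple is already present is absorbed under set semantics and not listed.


step 1: rule r1; match: 0->6, 1->0, 2->3, 3->4, 4->9; deleted nodes 9; deleted edges (9,0,at); added nodes 16, 17; added edges (16,3,at); (17,4,at); result: nodes: 0:pl, 2:pl, 3:pl, 4:pl, 5:pl, 6:x1, 8:x2, 12:m, 13:m, 14:m, 15:m, 16:m, 17:m edges: (0,6,pre); (2,8,pre); (3,8,pre); (6,3,post); (6,4,post); (12,3,at); (13,2,at); (14,4,at); (15,0,at); (16,3,at); (17,4,at)
step 2: rule r1; match: 0->6, 1->0, 2->3, 3->4, 4->15; deleted nodes 15; deleted edges (15,0,at); added nodes 18, 19; added edges (18,3,at); (19,4,at); result: nodes: 0:pl, 2:pl, 3:pl, 4:pl, 5:pl, 6:x1, 8:x2, 12:m, 13:m, 14:m, 16:m, 17:m, 18:m, 19:m edges: (0,6,pre); (2,8,pre); (3,8,pre); (6,3,post); (6,4,post); (12,3,at); (13,2,at); (14,4,at); (16,3,at); (17,4,at); (18,3,at); (19,4,at)
step 3: rule r2; match: 0->8, 1->2, 2->3, 3->13, 4->12; deleted nodes 12, 13; deleted edges (12,3,at); (13,2,at); added nodes (none); added edges (none); result: nodes: 0:pl, 2:pl, 3:pl, 4:pl, 5:pl, 6:x1, 8:x2, 14:m, 16:m, 17:m, 18:m, 19:m edges: (0,6,pre); (2,8,pre); (3,8,pre); (6,3,post); (6,4,post); (14,4,at); (16,3,at); (17,4,at); (18,3,at); (19,4,at)
final:
nodes: 0:pl, 2:pl, 3:pl, 4:pl, 5:pl, 6:x1, 8:x2, 14:m, 16:m, 17:m, 18:m, 19:m
edges: (0,6,pre); (2,8,pre); (3,8,pre); (6,3,post); (6,4,post); (14,4,at); (16,3,at); (17,4,at); (18,3,at); (19,4,at)


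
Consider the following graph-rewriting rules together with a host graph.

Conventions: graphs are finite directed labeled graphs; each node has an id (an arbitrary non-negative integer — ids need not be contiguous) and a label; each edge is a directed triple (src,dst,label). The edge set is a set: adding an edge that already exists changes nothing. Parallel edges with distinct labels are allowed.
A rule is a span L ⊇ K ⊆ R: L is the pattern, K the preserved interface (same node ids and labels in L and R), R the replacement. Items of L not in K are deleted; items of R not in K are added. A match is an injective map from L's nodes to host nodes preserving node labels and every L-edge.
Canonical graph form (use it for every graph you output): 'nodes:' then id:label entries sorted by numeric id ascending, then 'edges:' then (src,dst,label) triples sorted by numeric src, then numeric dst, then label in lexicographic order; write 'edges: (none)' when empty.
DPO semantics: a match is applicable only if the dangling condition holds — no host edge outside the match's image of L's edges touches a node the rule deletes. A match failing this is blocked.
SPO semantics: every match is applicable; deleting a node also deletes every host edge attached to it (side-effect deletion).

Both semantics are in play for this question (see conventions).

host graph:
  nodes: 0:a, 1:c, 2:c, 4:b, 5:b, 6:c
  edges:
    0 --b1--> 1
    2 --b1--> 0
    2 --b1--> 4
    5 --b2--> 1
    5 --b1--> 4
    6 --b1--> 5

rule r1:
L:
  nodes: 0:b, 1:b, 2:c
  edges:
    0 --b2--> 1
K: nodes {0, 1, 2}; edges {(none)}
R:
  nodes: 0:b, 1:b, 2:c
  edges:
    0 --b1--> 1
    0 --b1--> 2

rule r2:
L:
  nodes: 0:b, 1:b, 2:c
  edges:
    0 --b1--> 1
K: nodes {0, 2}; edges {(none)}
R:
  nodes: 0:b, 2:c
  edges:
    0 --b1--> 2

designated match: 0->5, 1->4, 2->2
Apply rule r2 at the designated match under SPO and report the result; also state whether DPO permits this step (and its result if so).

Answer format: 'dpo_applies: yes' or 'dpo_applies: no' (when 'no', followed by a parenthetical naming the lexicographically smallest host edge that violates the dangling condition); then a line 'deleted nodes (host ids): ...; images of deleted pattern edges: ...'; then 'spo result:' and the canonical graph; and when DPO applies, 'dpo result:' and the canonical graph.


dpo_applies: no
(the rule deletes node 4, which keeps host edge (2,4,b1) outside the match image — the dangling condition fails, DPO blocks; SPO proceeds and side-deletes such edges)
deleted nodes (host ids): 4; images of deleted pattern edges: (5,4,b1)
spo result:
nodes: 0:a, 1:c, 2:c, 5:b, 6:c
edges: (0,1,b1); (2,0,b1); (5,1,b2); (5,2,b1); (6,5,b1)


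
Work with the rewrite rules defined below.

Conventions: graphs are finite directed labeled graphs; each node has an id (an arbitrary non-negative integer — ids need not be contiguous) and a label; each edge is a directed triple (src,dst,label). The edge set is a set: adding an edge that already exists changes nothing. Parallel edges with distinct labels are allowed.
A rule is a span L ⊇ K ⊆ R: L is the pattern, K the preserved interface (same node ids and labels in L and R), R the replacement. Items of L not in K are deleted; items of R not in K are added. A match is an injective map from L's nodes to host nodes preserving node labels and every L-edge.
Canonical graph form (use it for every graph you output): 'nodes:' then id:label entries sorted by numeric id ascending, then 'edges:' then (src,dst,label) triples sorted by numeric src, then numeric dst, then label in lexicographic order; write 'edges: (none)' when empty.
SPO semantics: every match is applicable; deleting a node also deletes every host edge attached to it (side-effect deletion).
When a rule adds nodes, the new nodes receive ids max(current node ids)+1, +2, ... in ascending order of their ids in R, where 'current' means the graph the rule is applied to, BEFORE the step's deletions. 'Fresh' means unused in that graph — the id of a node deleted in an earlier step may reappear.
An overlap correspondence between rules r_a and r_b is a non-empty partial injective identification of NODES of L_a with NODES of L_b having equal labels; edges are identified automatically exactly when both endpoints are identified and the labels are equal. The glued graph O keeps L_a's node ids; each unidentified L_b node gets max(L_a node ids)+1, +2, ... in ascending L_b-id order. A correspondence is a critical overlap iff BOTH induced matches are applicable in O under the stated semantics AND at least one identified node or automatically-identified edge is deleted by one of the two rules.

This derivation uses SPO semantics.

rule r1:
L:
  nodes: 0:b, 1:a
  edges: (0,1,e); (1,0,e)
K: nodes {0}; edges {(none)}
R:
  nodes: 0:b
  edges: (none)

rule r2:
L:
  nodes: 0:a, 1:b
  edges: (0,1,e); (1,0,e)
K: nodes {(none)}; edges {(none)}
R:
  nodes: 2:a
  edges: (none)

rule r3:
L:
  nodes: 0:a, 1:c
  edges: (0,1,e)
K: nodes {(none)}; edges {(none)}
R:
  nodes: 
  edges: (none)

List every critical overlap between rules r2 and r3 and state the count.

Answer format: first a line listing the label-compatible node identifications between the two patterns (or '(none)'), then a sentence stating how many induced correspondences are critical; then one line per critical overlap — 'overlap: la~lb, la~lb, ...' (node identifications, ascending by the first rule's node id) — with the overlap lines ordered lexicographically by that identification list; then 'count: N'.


label-compatible node identifications between L(r2) and L(r3): 0~0
1 of the induced correspondences is a critical overlap of r2 and r3.
overlap: 0~0
count: 1


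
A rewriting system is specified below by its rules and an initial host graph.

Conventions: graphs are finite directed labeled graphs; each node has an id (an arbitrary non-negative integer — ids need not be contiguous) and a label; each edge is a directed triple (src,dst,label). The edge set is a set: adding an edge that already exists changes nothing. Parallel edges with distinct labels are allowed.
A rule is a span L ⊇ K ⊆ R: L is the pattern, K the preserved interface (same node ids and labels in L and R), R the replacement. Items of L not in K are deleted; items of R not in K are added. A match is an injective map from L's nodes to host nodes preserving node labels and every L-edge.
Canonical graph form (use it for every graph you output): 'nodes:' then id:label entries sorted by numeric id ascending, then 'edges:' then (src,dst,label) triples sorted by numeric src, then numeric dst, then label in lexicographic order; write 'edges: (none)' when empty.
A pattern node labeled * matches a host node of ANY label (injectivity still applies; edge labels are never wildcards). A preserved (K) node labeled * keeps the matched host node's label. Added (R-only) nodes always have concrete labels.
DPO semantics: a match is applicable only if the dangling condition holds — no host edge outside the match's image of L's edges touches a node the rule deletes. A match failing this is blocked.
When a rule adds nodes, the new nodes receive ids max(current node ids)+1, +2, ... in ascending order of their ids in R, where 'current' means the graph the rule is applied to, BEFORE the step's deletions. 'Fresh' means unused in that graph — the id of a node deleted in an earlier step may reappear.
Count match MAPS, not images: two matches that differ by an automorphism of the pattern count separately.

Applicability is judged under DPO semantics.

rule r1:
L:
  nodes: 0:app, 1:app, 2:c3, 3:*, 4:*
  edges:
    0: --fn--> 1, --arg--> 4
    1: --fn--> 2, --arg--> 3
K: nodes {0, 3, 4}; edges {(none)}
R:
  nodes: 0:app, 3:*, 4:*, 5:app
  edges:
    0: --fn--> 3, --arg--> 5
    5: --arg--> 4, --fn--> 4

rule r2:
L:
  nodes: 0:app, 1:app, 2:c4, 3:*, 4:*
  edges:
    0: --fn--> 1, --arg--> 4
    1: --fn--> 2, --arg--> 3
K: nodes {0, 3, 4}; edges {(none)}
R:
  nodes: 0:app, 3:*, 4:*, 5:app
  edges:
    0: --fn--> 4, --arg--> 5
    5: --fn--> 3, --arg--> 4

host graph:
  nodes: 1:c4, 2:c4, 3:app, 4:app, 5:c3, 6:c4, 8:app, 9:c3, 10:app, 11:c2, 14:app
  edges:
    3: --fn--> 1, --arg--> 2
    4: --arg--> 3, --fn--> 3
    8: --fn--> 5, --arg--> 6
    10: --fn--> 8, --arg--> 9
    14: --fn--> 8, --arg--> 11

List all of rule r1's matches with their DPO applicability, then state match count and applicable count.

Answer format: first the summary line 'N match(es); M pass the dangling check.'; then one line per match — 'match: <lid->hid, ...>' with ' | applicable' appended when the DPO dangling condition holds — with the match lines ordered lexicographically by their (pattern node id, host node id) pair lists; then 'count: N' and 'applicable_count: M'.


2 match(es); 0 pass the dangling check.
match: 0->10, 1->8, 2->5, 3->6, 4->9
match: 0->14, 1->8, 2->5, 3->6, 4->11
count: 2
applicable_count: 0


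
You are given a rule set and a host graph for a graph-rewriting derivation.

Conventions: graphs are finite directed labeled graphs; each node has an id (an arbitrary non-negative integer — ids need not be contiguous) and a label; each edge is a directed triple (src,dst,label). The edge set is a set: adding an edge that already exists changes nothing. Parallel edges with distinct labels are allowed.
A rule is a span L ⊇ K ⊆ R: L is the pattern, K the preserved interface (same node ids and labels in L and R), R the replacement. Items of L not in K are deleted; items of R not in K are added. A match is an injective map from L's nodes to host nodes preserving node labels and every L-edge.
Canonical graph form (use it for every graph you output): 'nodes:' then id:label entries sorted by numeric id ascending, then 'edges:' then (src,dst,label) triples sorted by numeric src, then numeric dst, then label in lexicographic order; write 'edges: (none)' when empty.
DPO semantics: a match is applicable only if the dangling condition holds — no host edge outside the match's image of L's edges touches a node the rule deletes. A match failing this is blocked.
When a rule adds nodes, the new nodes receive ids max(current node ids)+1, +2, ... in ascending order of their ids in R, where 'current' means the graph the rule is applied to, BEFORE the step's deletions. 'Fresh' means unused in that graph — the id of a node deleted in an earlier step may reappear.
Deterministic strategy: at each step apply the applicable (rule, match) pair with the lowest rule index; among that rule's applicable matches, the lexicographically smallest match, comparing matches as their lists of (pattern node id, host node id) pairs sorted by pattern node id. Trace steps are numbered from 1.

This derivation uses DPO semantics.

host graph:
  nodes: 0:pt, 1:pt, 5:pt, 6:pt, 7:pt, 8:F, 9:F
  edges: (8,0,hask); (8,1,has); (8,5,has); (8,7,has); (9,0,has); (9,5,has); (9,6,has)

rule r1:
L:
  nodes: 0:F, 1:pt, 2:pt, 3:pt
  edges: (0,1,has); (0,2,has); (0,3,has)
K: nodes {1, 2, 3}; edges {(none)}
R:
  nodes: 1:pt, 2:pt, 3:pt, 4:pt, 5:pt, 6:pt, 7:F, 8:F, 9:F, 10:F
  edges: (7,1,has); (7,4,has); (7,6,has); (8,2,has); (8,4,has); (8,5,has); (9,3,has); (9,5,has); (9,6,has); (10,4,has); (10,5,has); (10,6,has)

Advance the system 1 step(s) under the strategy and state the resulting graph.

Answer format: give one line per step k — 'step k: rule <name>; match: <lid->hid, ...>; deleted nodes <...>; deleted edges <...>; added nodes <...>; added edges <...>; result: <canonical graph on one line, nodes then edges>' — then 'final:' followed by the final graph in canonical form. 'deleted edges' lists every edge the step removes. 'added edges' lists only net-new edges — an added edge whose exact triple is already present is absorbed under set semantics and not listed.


step 1: rule r1; match: 0->9, 1->0, 2->5, 3->6; deleted nodes 9; deleted edges (9,0,has); (9,5,has); (9,6,has); added nodes 10, 11, 12, 13, 14, 15, 16; added edges (13,0,has); (13,10,has); (13,12,has); (14,5,has); (14,10,has); (14,11,has); (15,6,has); (15,11,has); (15,12,has); (16,10,has); (16,11,has); (16,12,has); result: nodes: 0:pt, 1:pt, 5:pt, 6:pt, 7:pt, 8:F, 10:pt, 11:pt, 12:pt, 13:F, 14:F, 15:F, 16:F edges: (8,0,hask); (8,1,has); (8,5,has); (8,7,has); (13,0,has); (13,10,has); (13,12,has); (14,5,has); (14,10,has); (14,11,has); (15,6,has); (15,11,has); (15,12,has); (16,10,has); (16,11,has); (16,12,has)
final:
nodes: 0:pt, 1:pt, 5:pt, 6:pt, 7:pt, 8:F, 10:pt, 11:pt, 12:pt, 13:F, 14:F, 15:F, 16:F
edges: (8,0,hask); (8,1,has); (8,5,has); (8,7,has); (13,0,has); (13,10,has); (13,12,has); (14,5,has); (14,10,has); (14,11,has); (15,6,has); (15,11,has); (15,12,has); (16,10,has); (16,11,has); (16,12,has)


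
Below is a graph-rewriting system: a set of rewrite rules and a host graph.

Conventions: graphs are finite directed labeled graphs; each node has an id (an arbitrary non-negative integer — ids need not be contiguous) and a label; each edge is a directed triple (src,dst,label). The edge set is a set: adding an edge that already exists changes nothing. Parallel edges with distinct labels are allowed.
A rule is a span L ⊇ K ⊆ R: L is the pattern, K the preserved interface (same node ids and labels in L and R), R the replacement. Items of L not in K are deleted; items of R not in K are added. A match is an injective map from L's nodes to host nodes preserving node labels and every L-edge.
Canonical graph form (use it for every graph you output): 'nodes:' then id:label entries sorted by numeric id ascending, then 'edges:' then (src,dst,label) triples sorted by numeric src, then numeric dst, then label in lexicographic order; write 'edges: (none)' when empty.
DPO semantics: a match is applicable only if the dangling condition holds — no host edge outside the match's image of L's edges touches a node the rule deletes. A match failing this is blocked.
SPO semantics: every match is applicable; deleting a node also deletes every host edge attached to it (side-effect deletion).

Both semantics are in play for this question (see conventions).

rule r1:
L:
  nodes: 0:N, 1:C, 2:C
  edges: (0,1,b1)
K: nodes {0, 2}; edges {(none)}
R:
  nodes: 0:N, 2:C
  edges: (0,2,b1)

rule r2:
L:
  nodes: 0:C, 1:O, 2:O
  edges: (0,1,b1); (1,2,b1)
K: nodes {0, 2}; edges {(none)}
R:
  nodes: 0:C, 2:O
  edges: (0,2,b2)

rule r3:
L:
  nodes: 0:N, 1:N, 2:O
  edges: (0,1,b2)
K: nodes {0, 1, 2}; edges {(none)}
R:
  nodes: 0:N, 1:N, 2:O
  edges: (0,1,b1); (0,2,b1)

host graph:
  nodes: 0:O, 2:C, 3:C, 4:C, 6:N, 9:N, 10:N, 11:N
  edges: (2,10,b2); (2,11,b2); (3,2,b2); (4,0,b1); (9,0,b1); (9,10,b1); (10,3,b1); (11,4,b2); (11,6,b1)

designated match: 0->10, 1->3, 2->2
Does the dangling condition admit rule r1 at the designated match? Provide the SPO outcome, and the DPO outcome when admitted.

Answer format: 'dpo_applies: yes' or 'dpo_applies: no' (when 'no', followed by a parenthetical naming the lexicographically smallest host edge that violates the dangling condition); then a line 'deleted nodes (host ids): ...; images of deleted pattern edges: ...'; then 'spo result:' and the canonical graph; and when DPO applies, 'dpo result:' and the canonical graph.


dpo_applies: no
(the rule deletes node 3, which keeps host edge (3,2,b2) outside the match image — the dangling condition fails, DPO blocks; SPO proceeds and side-deletes such edges)
deleted nodes (host ids): 3; images of deleted pattern edges: (10,3,b1)
spo result:
nodes: 0:O, 2:C, 4:C, 6:N, 9:N, 10:N, 11:N
edges: (2,10,b2); (2,11,b2); (4,0,b1); (9,0,b1); (9,10,b1); (10,2,b1); (11,4,b2); (11,6,b1)


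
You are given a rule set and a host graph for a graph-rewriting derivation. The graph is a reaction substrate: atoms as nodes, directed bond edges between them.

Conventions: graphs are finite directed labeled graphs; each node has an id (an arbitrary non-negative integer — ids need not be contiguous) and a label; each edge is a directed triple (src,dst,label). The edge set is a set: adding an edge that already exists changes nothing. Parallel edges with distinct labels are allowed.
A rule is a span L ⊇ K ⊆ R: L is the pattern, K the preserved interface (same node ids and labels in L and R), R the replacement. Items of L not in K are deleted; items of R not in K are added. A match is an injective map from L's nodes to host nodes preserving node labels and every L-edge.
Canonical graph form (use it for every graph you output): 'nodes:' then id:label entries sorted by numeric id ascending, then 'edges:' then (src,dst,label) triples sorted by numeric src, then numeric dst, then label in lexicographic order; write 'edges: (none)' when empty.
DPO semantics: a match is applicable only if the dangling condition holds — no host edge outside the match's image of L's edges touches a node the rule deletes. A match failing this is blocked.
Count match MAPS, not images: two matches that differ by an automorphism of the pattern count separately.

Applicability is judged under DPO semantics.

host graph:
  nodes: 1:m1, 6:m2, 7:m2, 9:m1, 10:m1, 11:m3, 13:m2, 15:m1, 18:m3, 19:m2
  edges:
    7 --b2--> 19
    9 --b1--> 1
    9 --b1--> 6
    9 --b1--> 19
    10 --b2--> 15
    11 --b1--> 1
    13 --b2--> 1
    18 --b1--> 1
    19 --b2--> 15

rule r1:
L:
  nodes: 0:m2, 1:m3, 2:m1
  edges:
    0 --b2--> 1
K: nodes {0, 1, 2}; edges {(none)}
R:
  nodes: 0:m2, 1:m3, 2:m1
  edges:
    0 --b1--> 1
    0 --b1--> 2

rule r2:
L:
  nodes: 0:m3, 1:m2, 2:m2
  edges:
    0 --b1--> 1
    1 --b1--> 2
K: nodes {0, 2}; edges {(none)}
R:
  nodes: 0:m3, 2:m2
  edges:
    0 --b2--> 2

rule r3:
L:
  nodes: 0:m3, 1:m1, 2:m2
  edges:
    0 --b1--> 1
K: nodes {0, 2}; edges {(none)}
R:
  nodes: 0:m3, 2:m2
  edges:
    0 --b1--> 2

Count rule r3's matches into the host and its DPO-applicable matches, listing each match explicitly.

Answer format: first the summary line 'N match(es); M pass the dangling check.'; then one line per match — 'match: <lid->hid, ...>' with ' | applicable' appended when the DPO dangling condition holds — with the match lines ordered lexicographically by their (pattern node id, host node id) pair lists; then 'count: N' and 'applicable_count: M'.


8 match(es); 0 pass the dangling check.
match: 0->11, 1->1, 2->6
match: 0->11, 1->1, 2->7
match: 0->11, 1->1, 2->13
match: 0->11, 1->1, 2->19
match: 0->18, 1->1, 2->6
match: 0->18, 1->1, 2->7
match: 0->18, 1->1, 2->13
match: 0->18, 1->1, 2->19
count: 8
applicable_count: 0


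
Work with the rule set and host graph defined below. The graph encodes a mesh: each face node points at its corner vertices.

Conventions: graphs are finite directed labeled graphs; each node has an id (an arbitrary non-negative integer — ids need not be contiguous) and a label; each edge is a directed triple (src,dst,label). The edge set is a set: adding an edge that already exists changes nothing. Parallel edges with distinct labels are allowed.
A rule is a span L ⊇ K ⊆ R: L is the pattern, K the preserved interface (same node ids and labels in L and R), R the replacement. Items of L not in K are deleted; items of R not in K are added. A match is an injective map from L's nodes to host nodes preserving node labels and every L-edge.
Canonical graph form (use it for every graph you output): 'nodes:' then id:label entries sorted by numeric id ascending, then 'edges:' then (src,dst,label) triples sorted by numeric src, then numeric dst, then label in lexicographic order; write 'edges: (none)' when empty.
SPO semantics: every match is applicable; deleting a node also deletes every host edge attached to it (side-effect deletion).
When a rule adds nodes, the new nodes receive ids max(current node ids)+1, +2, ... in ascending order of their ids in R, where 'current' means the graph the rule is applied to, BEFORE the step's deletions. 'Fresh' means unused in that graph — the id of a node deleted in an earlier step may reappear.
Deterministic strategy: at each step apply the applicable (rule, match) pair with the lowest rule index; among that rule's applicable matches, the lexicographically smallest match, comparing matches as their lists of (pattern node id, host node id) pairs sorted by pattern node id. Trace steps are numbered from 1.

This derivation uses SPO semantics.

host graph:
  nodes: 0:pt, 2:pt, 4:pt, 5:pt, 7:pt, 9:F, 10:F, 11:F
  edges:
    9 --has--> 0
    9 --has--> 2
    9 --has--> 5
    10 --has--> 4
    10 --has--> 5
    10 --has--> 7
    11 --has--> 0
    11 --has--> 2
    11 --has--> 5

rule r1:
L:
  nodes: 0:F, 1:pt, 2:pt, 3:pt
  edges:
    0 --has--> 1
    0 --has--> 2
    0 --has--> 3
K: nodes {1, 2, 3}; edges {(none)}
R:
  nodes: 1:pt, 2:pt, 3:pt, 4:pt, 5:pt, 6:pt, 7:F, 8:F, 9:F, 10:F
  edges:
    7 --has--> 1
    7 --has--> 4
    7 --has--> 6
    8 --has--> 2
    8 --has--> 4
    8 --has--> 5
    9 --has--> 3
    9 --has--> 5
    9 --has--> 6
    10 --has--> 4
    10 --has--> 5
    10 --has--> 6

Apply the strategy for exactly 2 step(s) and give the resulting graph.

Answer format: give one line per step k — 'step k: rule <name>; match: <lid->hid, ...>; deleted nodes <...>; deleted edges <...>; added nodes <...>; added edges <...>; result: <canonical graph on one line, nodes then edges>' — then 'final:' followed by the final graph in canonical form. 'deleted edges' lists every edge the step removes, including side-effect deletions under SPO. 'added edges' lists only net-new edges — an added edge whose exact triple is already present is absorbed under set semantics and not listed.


step 1: rule r1; match: 0->9, 1->0, 2->2, 3->5; deleted nodes 9; deleted edges (9,0,has); (9,2,has); (9,5,has); added nodes 12, 13, 14, 15, 16, 17, 18; added edges (15,0,has); (15,12,has); (15,14,has); (16,2,has); (16,12,has); (16,13,has); (17,5,has); (17,13,has); (17,14,has); (18,12,has); (18,13,has); (18,14,has); result: nodes: 0:pt, 2:pt, 4:pt, 5:pt, 7:pt, 10:F, 11:F, 12:pt, 13:pt, 14:pt, 15:F, 16:F, 17:F, 18:F edges: (10,4,has); (10,5,has); (10,7,has); (11,0,has); (11,2,has); (11,5,has); (15,0,has); (15,12,has); (15,14,has); (16,2,has); (16,12,has); (16,13,has); (17,5,has); (17,13,has); (17,14,has); (18,12,has); (18,13,has); (18,14,has)
step 2: rule r1; match: 0->10, 1->4, 2->5, 3->7; deleted nodes 10; deleted edges (10,4,has); (10,5,has); (10,7,has); added nodes 19, 20, 21, 22, 23, 24, 25; added edges (22,4,has); (22,19,has); (22,21,has); (23,5,has); (23,19,has); (23,20,has); (24,7,has); (24,20,has); (24,21,has); (25,19,has); (25,20,has); (25,21,has); result: nodes: 0:pt, 2:pt, 4:pt, 5:pt, 7:pt, 11:F, 12:pt, 13:pt, 14:pt, 15:F, 16:F, 17:F, 18:F, 19:pt, 20:pt, 21:pt, 22:F, 23:F, 24:F, 25:F edges: (11,0,has); (11,2,has); (11,5,has); (15,0,has); (15,12,has); (15,14,has); (16,2,has); (16,12,has); (16,13,has); (17,5,has); (17,13,has); (17,14,has); (18,12,has); (18,13,has); (18,14,has); (22,4,has); (22,19,has); (22,21,has); (23,5,has); (23,19,has); (23,20,has); (24,7,has); (24,20,has); (24,21,has); (25,19,has); (25,20,has); (25,21,has)
final:
nodes: 0:pt, 2:pt, 4:pt, 5:pt, 7:pt, 11:F, 12:pt, 13:pt, 14:pt, 15:F, 16:F, 17:F, 18:F, 19:pt, 20:pt, 21:pt, 22:F, 23:F, 24:F, 25:F
edges: (11,0,has); (11,2,has); (11,5,has); (15,0,has); (15,12,has); (15,14,has); (16,2,has); (16,12,has); (16,13,has); (17,5,has); (17,13,has); (17,14,has); (18,12,has); (18,13,has); (18,14,has); (22,4,has); (22,19,has); (22,21,has); (23,5,has); (23,19,has); (23,20,has); (24,7,has); (24,20,has); (24,21,has); (25,19,has); (25,20,has); (25,21,has)
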